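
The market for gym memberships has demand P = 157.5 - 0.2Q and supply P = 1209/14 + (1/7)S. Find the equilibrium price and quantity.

P* = 116, Q* = 207.5

Set the two price expressions equal: 157.5 - 0.2Q = 1209/14 + (1/7)Q.
498/7 = (12/35)Q, so Q* = 207.5.
P* = 157.5 − (0.2)(207.5) = 116.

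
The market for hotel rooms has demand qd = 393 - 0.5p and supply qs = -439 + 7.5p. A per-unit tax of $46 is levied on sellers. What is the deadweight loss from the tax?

Pre-tax equilibrium: p* = 104, q* = 341.
Tax on sellers shifts supply to qs = -439 + 7.5(p − 46) = -784 + 7.5p.
393 - 0.5p = -784 + 7.5p gives buyer price pb = 147.125; sellers receive ps = 147.125 − 46 = 101.125.
New quantity: q = 393 − 0.5(147.125) = 319.4375.
DWL = ½ × 46 × (341 − 319.4375) = 495.9375.

Deadweight loss = 495.9375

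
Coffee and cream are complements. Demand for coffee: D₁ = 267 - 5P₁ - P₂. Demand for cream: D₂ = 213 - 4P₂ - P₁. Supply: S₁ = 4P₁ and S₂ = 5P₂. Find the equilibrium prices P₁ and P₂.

Market 1: 267 - 5P₁ - P₂ = 4P₁ → 9P₁ + P₂ = 267.
Market 2: 9P₂ + P₁ = 213.
Eliminating P₂: 9×(1) − 1×(2) gives 80P₁ = 2190, so P₁ = 27.375.
Back-substitute into (2): P₂ = (213 − 1×27.375) / 9 = 20.625.

P₁ = 27.375, P₂ = 20.625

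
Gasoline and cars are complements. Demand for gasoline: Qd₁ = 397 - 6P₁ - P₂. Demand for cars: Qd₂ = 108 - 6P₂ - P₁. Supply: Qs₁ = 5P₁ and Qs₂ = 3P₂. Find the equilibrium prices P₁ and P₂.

P₁ = 495/14, P₂ = 113/14

Market 1: 397 - 6P₁ - P₂ = 5P₁ → 11P₁ + P₂ = 397.
Market 2: 9P₂ + P₁ = 108.
Eliminating P₂: 9×(1) − 1×(2) gives 98P₁ = 3465, so P₁ = 495/14.
Back-substitute into (2): P₂ = (108 − 1×495/14) / 9 = 113/14.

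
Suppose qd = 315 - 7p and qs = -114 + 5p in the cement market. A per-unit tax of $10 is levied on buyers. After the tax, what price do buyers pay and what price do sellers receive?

Pre-tax equilibrium: p* = 35.75, q* = 64.75.
Tax on buyers shifts demand to qd = 315 − 7(p + 10) = 245 - 7p.
245 - 7p = -114 + 5p gives seller price ps = 359/12; buyers pay pb = 359/12 + 10 = 479/12.
New quantity: q = 315 − 7(479/12) = 427/12.

Buyers pay 479/12, sellers receive 359/12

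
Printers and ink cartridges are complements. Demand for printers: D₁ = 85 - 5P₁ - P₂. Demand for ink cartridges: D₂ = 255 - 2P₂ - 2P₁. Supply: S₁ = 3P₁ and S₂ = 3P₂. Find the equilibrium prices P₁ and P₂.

Market 1: 85 - 5P₁ - P₂ = 3P₁ → 8P₁ + P₂ = 85.
Market 2: 5P₂ + 2P₁ = 255.
Eliminating P₂: 5×(1) − 1×(2) gives 38P₁ = 170, so P₁ = 85/19.
Back-substitute into (2): P₂ = (255 − 2×85/19) / 5 = 935/19.

P₁ = 85/19, P₂ = 935/19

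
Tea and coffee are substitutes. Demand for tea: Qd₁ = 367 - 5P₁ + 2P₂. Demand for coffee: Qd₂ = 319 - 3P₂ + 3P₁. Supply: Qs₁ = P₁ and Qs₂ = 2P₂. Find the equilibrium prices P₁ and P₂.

Market 1: 367 - 5P₁ + 2P₂ = P₁ → 6P₁ - 2P₂ = 367.
Market 2: 5P₂ - 3P₁ = 319.
Eliminating P₂: 5×(1) + 2×(2) gives 24P₁ = 2473, so P₁ = 2473/24.
Back-substitute into (2): P₂ = (319 + 3×2473/24) / 5 = 125.625.

P₁ = 2473/24, P₂ = 125.625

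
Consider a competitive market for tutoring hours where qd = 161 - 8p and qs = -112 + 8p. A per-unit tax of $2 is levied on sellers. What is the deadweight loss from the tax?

Pre-tax equilibrium: p* = 17.0625, q* = 24.5.
Tax on sellers shifts supply to qs = -112 + 8(p − 2) = -128 + 8p.
161 - 8p = -128 + 8p gives buyer price pb = 18.0625; sellers receive ps = 18.0625 − 2 = 16.0625.
New quantity: q = 161 − 8(18.0625) = 16.5.
DWL = ½ × 2 × (24.5 − 16.5) = 8.

Deadweight loss = 8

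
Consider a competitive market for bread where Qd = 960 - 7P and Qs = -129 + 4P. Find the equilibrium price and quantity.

P* = 99, Q* = 267

Set Qd = Qs: 960 - 7P = -129 + 4P.
1089 = 11P, so P* = 99.
Q* = 960 − 7(99) = 267.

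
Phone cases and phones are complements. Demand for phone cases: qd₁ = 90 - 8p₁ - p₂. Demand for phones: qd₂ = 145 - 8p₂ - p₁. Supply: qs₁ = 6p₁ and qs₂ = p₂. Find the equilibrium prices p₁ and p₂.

Market 1: 90 - 8p₁ - p₂ = 6p₁ → 14p₁ + p₂ = 90.
Market 2: 9p₂ + p₁ = 145.
Eliminating p₂: 9×(1) − 1×(2) gives 125p₁ = 665, so p₁ = 5.32.
Back-substitute into (2): p₂ = (145 − 1×5.32) / 9 = 15.52.

p₁ = 5.32, p₂ = 15.52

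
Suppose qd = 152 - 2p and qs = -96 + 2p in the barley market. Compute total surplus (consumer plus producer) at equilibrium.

Equilibrium: 152 - 2p = -96 + 2p gives p* = 62, q* = 28.
Demand choke price: p = 76; supply starts at p = 48.
CS = ½(76 − 62)(28) = 196; PS = ½(62 − 48)(28) = 196.

Total surplus = 392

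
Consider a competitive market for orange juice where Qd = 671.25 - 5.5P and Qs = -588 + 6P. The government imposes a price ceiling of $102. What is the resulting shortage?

Shortage = 86.25

Equilibrium price would be P* = 109.5, so the ceiling at 102 binds.
At P = 102: Qd = 671.25 − 5.5(102) = 110.25, Qs = -588 + 6(102) = 24.
Shortage = 110.25 − 24 = 86.25.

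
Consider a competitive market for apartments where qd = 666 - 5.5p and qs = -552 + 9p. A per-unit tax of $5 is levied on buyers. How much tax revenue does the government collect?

Tax revenue = 27105/29

Pre-tax equilibrium: p* = 84, q* = 204.
Tax on buyers shifts demand to qd = 666 − 5.5(p + 5) = 638.5 - 5.5p.
638.5 - 5.5p = -552 + 9p gives seller price ps = 2381/29; buyers pay pb = 2381/29 + 5 = 2526/29.
New quantity: q = 666 − 5.5(2526/29) = 5421/29.
Revenue = 5 × 5421/29 = 27105/29.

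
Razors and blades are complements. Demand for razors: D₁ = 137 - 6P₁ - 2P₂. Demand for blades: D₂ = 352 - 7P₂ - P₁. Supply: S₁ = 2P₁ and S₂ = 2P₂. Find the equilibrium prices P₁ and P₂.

Market 1: 137 - 6P₁ - 2P₂ = 2P₁ → 8P₁ + 2P₂ = 137.
Market 2: 9P₂ + P₁ = 352.
Eliminating P₂: 9×(1) − 2×(2) gives 70P₁ = 529, so P₁ = 529/70.
Back-substitute into (2): P₂ = (352 − 1×529/70) / 9 = 2679/70.

P₁ = 529/70, P₂ = 2679/70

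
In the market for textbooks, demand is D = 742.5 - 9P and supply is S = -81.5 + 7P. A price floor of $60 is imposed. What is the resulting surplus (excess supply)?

Surplus = 136

Equilibrium price would be P* = 51.5, so the floor at 60 binds.
At P = 60: D = 202.5, S = 338.5.
Surplus = 338.5 − 202.5 = 136.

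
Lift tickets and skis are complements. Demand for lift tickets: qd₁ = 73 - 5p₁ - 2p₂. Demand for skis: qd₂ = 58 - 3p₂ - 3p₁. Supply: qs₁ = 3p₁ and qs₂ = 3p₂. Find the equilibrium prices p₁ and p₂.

Market 1: 73 - 5p₁ - 2p₂ = 3p₁ → 8p₁ + 2p₂ = 73.
Market 2: 6p₂ + 3p₁ = 58.
Eliminating p₂: 6×(1) − 2×(2) gives 42p₁ = 322, so p₁ = 23/3.
Back-substitute into (2): p₂ = (58 − 3×23/3) / 6 = 35/6.

p₁ = 23/3, p₂ = 35/6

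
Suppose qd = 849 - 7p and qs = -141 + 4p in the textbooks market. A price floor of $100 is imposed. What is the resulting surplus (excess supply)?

Equilibrium price would be p* = 90, so the floor at 100 binds.
At p = 100: qd = 149, qs = 259.
Surplus = 259 − 149 = 110.

Surplus = 110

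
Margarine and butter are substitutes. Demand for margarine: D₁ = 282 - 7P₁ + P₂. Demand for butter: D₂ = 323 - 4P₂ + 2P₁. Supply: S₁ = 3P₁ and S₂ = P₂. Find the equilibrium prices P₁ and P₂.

Market 1: 282 - 7P₁ + P₂ = 3P₁ → 10P₁ - P₂ = 282.
Market 2: 5P₂ - 2P₁ = 323.
Eliminating P₂: 5×(1) + 1×(2) gives 48P₁ = 1733, so P₁ = 1733/48.
Back-substitute into (2): P₂ = (323 + 2×1733/48) / 5 = 1897/24.

P₁ = 1733/48, P₂ = 1897/24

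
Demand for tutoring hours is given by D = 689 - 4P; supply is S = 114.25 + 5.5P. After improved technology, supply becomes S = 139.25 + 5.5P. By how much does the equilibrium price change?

Original equilibrium: P* = 60.5, Q* = 447.
New equilibrium: 689 - 4P = 139.25 + 5.5P, so 549.75 = 9.5P and P' = 2199/38; Q' = 689 − 4(2199/38) = 8693/19.
Change in price: 2199/38 − 60.5 = -50/19.

ΔP = -50/19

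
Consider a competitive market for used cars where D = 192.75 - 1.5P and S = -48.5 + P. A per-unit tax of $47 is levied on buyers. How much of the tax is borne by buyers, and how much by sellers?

Pre-tax equilibrium: P* = 96.5, Q* = 48.
Tax on buyers shifts demand to D = 192.75 − 1.5(P + 47) = 122.25 - 1.5P.
122.25 - 1.5P = -48.5 + P gives seller price Ps = 68.3; buyers pay Pb = 68.3 + 47 = 115.3.
New quantity: Q = 192.75 − 1.5(115.3) = 19.8.
Buyer burden = 115.3 − 96.5 = 18.8; seller burden = 96.5 − 68.3 = 28.2.

Buyers bear $18.8, sellers bear $28.2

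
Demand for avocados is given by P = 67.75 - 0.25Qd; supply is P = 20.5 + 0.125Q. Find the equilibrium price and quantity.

P* = 36.25, Q* = 126

Set the two price expressions equal: 67.75 - 0.25Q = 20.5 + 0.125Q.
47.25 = 0.375Q, so Q* = 126.
P* = 67.75 − (0.25)(126) = 36.25.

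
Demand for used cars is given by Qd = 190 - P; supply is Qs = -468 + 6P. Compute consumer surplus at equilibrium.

Consumer surplus = 4608

Equilibrium: 190 - P = -468 + 6P gives P* = 94, Q* = 96.
Demand choke price (Qd = 0): P = 190.
CS = ½(190 − 94)(96) = 4608.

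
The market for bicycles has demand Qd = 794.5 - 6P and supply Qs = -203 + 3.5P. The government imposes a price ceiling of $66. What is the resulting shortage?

Shortage = 370.5

Equilibrium price would be P* = 105, so the ceiling at 66 binds.
At P = 66: Qd = 794.5 − 6(66) = 398.5, Qs = -203 + 3.5(66) = 28.
Shortage = 398.5 − 28 = 370.5.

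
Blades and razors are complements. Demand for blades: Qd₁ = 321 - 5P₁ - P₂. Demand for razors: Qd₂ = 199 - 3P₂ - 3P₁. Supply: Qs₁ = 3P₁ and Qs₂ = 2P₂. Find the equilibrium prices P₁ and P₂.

Market 1: 321 - 5P₁ - P₂ = 3P₁ → 8P₁ + P₂ = 321.
Market 2: 5P₂ + 3P₁ = 199.
Eliminating P₂: 5×(1) − 1×(2) gives 37P₁ = 1406, so P₁ = 38.
Back-substitute into (2): P₂ = (199 − 3×38) / 5 = 17.

P₁ = 38, P₂ = 17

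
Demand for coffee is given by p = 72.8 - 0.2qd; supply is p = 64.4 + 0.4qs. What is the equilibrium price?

p* = 70

Set the two price expressions equal: 72.8 - 0.2q = 64.4 + 0.4q.
8.4 = 0.6q, so q* = 14.
p* = 72.8 − (0.2)(14) = 70.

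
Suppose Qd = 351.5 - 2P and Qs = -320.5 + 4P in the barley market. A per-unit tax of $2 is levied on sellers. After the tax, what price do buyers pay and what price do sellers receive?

Pre-tax equilibrium: P* = 112, Q* = 127.5.
Tax on sellers shifts supply to Qs = -320.5 + 4(P − 2) = -328.5 + 4P.
351.5 - 2P = -328.5 + 4P gives buyer price Pb = 340/3; sellers receive Ps = 340/3 − 2 = 334/3.
New quantity: Q = 351.5 − 2(340/3) = 749/6.

Buyers pay 340/3, sellers receive 334/3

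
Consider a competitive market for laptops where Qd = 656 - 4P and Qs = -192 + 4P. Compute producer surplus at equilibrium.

Equilibrium: 656 - 4P = -192 + 4P gives P* = 106, Q* = 232.
Supply starts at P = 48 (where Qs = 0).
PS = ½(106 − 48)(232) = 6728.

Producer surplus = 6728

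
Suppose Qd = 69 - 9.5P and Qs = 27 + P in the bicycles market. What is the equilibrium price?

Set Qd = Qs: 69 - 9.5P = 27 + P.
42 = 10.5P, so P* = 4.
Q* = 69 − 9.5(4) = 31.

P* = 4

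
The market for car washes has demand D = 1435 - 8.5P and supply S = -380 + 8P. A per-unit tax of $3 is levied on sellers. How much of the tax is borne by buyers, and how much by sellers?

Pre-tax equilibrium: P* = 110, Q* = 500.
Tax on sellers shifts supply to S = -380 + 8(P − 3) = -404 + 8P.
1435 - 8.5P = -404 + 8P gives buyer price Pb = 1226/11; sellers receive Ps = 1226/11 − 3 = 1193/11.
New quantity: Q = 1435 − 8.5(1226/11) = 5364/11.
Buyer burden = 1226/11 − 110 = 16/11; seller burden = 110 − 1193/11 = 17/11.

Buyers bear 16/11, sellers bear 17/11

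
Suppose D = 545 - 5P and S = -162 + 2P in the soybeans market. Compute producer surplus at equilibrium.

Producer surplus = 400

Equilibrium: 545 - 5P = -162 + 2P gives P* = 101, Q* = 40.
Supply starts at P = 81 (where S = 0).
PS = ½(101 − 81)(40) = 400.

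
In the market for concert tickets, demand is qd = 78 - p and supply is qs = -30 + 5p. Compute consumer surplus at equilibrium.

Consumer surplus = 1800

Equilibrium: 78 - p = -30 + 5p gives p* = 18, q* = 60.
Demand choke price (qd = 0): p = 78.
CS = ½(78 − 18)(60) = 1800.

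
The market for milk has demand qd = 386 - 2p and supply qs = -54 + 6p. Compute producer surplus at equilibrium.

Producer surplus = 6348

Equilibrium: 386 - 2p = -54 + 6p gives p* = 55, q* = 276.
Supply starts at p = 9 (where qs = 0).
PS = ½(55 − 9)(276) = 6348.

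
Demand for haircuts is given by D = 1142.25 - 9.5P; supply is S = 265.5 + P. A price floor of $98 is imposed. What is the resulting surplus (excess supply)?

Equilibrium price would be P* = 83.5, so the floor at 98 binds.
At P = 98: D = 211.25, S = 363.5.
Surplus = 363.5 − 211.25 = 152.25.

Surplus = 152.25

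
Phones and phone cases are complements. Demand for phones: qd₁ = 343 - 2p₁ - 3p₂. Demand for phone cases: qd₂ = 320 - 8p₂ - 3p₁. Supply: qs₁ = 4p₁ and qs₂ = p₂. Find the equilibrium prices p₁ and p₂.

p₁ = 709/15, p₂ = 19.8

Market 1: 343 - 2p₁ - 3p₂ = 4p₁ → 6p₁ + 3p₂ = 343.
Market 2: 9p₂ + 3p₁ = 320.
Eliminating p₂: 9×(1) − 3×(2) gives 45p₁ = 2127, so p₁ = 709/15.
Back-substitute into (2): p₂ = (320 − 3×709/15) / 9 = 19.8.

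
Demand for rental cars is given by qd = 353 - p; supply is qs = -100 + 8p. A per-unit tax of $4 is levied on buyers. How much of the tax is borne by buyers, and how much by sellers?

Buyers bear 32/9, sellers bear 4/9

Pre-tax equilibrium: p* = 151/3, q* = 908/3.
Tax on buyers shifts demand to qd = 353 − 1(p + 4) = 349 - p.
349 - p = -100 + 8p gives seller price ps = 449/9; buyers pay pb = 449/9 + 4 = 485/9.
New quantity: q = 353 − 1(485/9) = 2692/9.
Buyer burden = 485/9 − 151/3 = 32/9; seller burden = 151/3 − 449/9 = 4/9.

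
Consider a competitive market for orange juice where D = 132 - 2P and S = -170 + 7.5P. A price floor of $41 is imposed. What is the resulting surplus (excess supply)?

Equilibrium price would be P* = 604/19, so the floor at 41 binds.
At P = 41: D = 50, S = 137.5.
Surplus = 137.5 − 50 = 87.5.

Surplus = 87.5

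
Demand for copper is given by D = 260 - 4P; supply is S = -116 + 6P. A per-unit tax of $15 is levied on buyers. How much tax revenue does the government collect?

Pre-tax equilibrium: P* = 37.6, Q* = 109.6.
Tax on buyers shifts demand to D = 260 − 4(P + 15) = 200 - 4P.
200 - 4P = -116 + 6P gives seller price Ps = 31.6; buyers pay Pb = 31.6 + 15 = 46.6.
New quantity: Q = 260 − 4(46.6) = 73.6.
Revenue = 15 × 73.6 = 1104.

Tax revenue = 1104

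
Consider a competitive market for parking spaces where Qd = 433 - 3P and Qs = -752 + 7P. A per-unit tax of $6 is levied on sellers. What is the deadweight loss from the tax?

Deadweight loss = 37.8

Pre-tax equilibrium: P* = 118.5, Q* = 77.5.
Tax on sellers shifts supply to Qs = -752 + 7(P − 6) = -794 + 7P.
433 - 3P = -794 + 7P gives buyer price Pb = 122.7; sellers receive Ps = 122.7 − 6 = 116.7.
New quantity: Q = 433 − 3(122.7) = 64.9.
DWL = ½ × 6 × (77.5 − 64.9) = 37.8.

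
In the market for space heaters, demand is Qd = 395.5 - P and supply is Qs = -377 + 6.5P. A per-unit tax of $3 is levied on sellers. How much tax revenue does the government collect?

Tax revenue = 869.7

Pre-tax equilibrium: P* = 103, Q* = 292.5.
Tax on sellers shifts supply to Qs = -377 + 6.5(P − 3) = -396.5 + 6.5P.
395.5 - P = -396.5 + 6.5P gives buyer price Pb = 105.6; sellers receive Ps = 105.6 − 3 = 102.6.
New quantity: Q = 395.5 − 1(105.6) = 289.9.
Revenue = 3 × 289.9 = 869.7.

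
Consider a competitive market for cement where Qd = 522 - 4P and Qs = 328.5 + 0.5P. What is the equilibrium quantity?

Q* = 350

Set Qd = Qs: 522 - 4P = 328.5 + 0.5P.
193.5 = 4.5P, so P* = 43.
Q* = 522 − 4(43) = 350.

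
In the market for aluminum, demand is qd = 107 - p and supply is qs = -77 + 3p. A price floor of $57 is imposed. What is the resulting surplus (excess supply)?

Equilibrium price would be p* = 46, so the floor at 57 binds.
At p = 57: qd = 50, qs = 94.
Surplus = 94 − 50 = 44.

Surplus = 44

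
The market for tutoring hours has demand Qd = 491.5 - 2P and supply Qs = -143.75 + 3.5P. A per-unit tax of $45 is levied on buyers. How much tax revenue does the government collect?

Pre-tax equilibrium: P* = 115.5, Q* = 260.5.
Tax on buyers shifts demand to Qd = 491.5 − 2(P + 45) = 401.5 - 2P.
401.5 - 2P = -143.75 + 3.5P gives seller price Ps = 2181/22; buyers pay Pb = 2181/22 + 45 = 3171/22.
New quantity: Q = 491.5 − 2(3171/22) = 4471/22.
Revenue = 45 × 4471/22 = 201195/22.

Tax revenue = 201195/22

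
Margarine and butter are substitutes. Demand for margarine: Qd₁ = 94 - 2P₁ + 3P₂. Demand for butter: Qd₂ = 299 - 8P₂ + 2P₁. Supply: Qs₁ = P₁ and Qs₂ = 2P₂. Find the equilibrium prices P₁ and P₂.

P₁ = 1837/24, P₂ = 1085/24

Market 1: 94 - 2P₁ + 3P₂ = P₁ → 3P₁ - 3P₂ = 94.
Market 2: 10P₂ - 2P₁ = 299.
Eliminating P₂: 10×(1) + 3×(2) gives 24P₁ = 1837, so P₁ = 1837/24.
Back-substitute into (2): P₂ = (299 + 2×1837/24) / 10 = 1085/24.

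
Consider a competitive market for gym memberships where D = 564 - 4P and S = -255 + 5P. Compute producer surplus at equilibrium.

Equilibrium: 564 - 4P = -255 + 5P gives P* = 91, Q* = 200.
Supply starts at P = 51 (where S = 0).
PS = ½(91 − 51)(200) = 4000.

Producer surplus = 4000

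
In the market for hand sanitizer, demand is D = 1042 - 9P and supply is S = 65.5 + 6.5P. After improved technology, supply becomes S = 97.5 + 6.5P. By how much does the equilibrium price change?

ΔP = -64/31

Original equilibrium: P* = 63, Q* = 475.
New equilibrium: 1042 - 9P = 97.5 + 6.5P, so 944.5 = 15.5P and P' = 1889/31; Q' = 1042 − 9(1889/31) = 15301/31.
Change in price: 1889/31 − 63 = -64/31.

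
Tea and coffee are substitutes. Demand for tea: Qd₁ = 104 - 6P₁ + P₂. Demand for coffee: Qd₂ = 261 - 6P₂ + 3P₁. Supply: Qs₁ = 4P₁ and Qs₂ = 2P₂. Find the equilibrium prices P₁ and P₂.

P₁ = 1093/77, P₂ = 2922/77

Market 1: 104 - 6P₁ + P₂ = 4P₁ → 10P₁ - P₂ = 104.
Market 2: 8P₂ - 3P₁ = 261.
Eliminating P₂: 8×(1) + 1×(2) gives 77P₁ = 1093, so P₁ = 1093/77.
Back-substitute into (2): P₂ = (261 + 3×1093/77) / 8 = 2922/77.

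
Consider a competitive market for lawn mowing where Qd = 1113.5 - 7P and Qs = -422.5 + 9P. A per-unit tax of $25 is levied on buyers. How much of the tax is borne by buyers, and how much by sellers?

Pre-tax equilibrium: P* = 96, Q* = 441.5.
Tax on buyers shifts demand to Qd = 1113.5 − 7(P + 25) = 938.5 - 7P.
938.5 - 7P = -422.5 + 9P gives seller price Ps = 85.0625; buyers pay Pb = 85.0625 + 25 = 110.0625.
New quantity: Q = 1113.5 − 7(110.0625) = 343.0625.
Buyer burden = 110.0625 − 96 = 14.0625; seller burden = 96 − 85.0625 = 10.9375.

Buyers bear $14.0625, sellers bear $10.9375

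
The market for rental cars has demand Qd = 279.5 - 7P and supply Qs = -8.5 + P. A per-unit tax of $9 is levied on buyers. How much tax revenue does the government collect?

Pre-tax equilibrium: P* = 36, Q* = 27.5.
Tax on buyers shifts demand to Qd = 279.5 − 7(P + 9) = 216.5 - 7P.
216.5 - 7P = -8.5 + P gives seller price Ps = 28.125; buyers pay Pb = 28.125 + 9 = 37.125.
New quantity: Q = 279.5 − 7(37.125) = 19.625.
Revenue = 9 × 19.625 = 176.625.

Tax revenue = 176.625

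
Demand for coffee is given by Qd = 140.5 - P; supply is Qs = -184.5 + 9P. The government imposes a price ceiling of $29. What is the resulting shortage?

Shortage = 35

Equilibrium price would be P* = 32.5, so the ceiling at 29 binds.
At P = 29: Qd = 140.5 − 1(29) = 111.5, Qs = -184.5 + 9(29) = 76.5.
Shortage = 111.5 − 76.5 = 35.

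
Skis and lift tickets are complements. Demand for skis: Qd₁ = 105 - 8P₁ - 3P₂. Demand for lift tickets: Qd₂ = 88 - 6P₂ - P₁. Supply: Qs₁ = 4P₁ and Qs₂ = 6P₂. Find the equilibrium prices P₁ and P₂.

Market 1: 105 - 8P₁ - 3P₂ = 4P₁ → 12P₁ + 3P₂ = 105.
Market 2: 12P₂ + P₁ = 88.
Eliminating P₂: 12×(1) − 3×(2) gives 141P₁ = 996, so P₁ = 332/47.
Back-substitute into (2): P₂ = (88 − 1×332/47) / 12 = 317/47.

P₁ = 332/47, P₂ = 317/47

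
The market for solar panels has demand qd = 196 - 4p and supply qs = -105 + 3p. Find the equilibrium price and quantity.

p* = 43, q* = 24

Set qd = qs: 196 - 4p = -105 + 3p.
301 = 7p, so p* = 43.
q* = 196 − 4(43) = 24.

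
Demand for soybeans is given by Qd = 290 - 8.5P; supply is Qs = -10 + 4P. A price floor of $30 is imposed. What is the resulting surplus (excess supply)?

Surplus = 75

Equilibrium price would be P* = 24, so the floor at 30 binds.
At P = 30: Qd = 35, Qs = 110.
Surplus = 110 − 35 = 75.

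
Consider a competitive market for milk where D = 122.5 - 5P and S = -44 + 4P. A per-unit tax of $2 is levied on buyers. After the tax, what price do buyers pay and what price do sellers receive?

Buyers pay 349/18, sellers receive 313/18

Pre-tax equilibrium: P* = 18.5, Q* = 30.
Tax on buyers shifts demand to D = 122.5 − 5(P + 2) = 112.5 - 5P.
112.5 - 5P = -44 + 4P gives seller price Ps = 313/18; buyers pay Pb = 313/18 + 2 = 349/18.
New quantity: Q = 122.5 − 5(349/18) = 230/9.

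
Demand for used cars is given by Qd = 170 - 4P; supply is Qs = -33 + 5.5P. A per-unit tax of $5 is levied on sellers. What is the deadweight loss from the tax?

Deadweight loss = 550/19

Pre-tax equilibrium: P* = 406/19, Q* = 1606/19.
Tax on sellers shifts supply to Qs = -33 + 5.5(P − 5) = -60.5 + 5.5P.
170 - 4P = -60.5 + 5.5P gives buyer price Pb = 461/19; sellers receive Ps = 461/19 − 5 = 366/19.
New quantity: Q = 170 − 4(461/19) = 1386/19.
DWL = ½ × 5 × (1606/19 − 1386/19) = 550/19.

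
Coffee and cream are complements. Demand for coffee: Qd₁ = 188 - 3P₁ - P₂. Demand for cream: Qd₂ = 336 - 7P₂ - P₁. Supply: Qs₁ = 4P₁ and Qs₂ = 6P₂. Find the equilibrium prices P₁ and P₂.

Market 1: 188 - 3P₁ - P₂ = 4P₁ → 7P₁ + P₂ = 188.
Market 2: 13P₂ + P₁ = 336.
Eliminating P₂: 13×(1) − 1×(2) gives 90P₁ = 2108, so P₁ = 1054/45.
Back-substitute into (2): P₂ = (336 − 1×1054/45) / 13 = 1082/45.

P₁ = 1054/45, P₂ = 1082/45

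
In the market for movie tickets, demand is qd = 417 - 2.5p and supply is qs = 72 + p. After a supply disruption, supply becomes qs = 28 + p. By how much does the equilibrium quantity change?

Δq = -220/7

Original equilibrium: p* = 690/7, q* = 1194/7.
New equilibrium: 417 - 2.5p = 28 + p, so 389 = 3.5p and p' = 778/7; q' = 417 − 2.5(778/7) = 974/7.
Change in quantity: 974/7 − 1194/7 = -220/7.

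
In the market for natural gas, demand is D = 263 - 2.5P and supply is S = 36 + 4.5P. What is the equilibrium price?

Set D = S: 263 - 2.5P = 36 + 4.5P.
227 = 7P, so P* = 227/7.
Q* = 263 − 2.5(227/7) = 2547/14.

P* = 227/7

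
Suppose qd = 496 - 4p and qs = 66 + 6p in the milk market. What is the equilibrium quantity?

Set qd = qs: 496 - 4p = 66 + 6p.
430 = 10p, so p* = 43.
q* = 496 − 4(43) = 324.

q* = 324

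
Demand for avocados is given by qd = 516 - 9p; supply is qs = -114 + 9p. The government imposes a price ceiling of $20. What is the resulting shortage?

Shortage = 270

Equilibrium price would be p* = 35, so the ceiling at 20 binds.
At p = 20: qd = 516 − 9(20) = 336, qs = -114 + 9(20) = 66.
Shortage = 336 − 66 = 270.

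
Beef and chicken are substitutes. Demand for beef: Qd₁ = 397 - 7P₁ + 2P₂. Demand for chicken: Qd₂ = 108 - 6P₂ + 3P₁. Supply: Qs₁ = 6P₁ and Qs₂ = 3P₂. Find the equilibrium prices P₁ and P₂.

P₁ = 1263/37, P₂ = 865/37

Market 1: 397 - 7P₁ + 2P₂ = 6P₁ → 13P₁ - 2P₂ = 397.
Market 2: 9P₂ - 3P₁ = 108.
Eliminating P₂: 9×(1) + 2×(2) gives 111P₁ = 3789, so P₁ = 1263/37.
Back-substitute into (2): P₂ = (108 + 3×1263/37) / 9 = 865/37.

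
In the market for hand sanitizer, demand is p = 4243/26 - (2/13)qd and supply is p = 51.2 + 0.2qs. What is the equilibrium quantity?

Set the two price expressions equal: 4243/26 - (2/13)q = 51.2 + 0.2q.
14559/130 = (23/65)q, so q* = 316.5.
p* = 4243/26 − (2/13)(316.5) = 114.5.

q* = 316.5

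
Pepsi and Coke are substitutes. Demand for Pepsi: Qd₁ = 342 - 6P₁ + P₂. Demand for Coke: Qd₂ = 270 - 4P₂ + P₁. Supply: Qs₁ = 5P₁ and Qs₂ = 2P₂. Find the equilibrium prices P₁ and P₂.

Market 1: 342 - 6P₁ + P₂ = 5P₁ → 11P₁ - P₂ = 342.
Market 2: 6P₂ - P₁ = 270.
Eliminating P₂: 6×(1) + 1×(2) gives 65P₁ = 2322, so P₁ = 2322/65.
Back-substitute into (2): P₂ = (270 + 1×2322/65) / 6 = 3312/65.

P₁ = 2322/65, P₂ = 3312/65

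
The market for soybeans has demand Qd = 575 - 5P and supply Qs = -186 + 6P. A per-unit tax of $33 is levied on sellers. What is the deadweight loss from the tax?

Pre-tax equilibrium: P* = 761/11, Q* = 2520/11.
Tax on sellers shifts supply to Qs = -186 + 6(P − 33) = -384 + 6P.
575 - 5P = -384 + 6P gives buyer price Pb = 959/11; sellers receive Ps = 959/11 − 33 = 596/11.
New quantity: Q = 575 − 5(959/11) = 1530/11.
DWL = ½ × 33 × (2520/11 − 1530/11) = 1485.

Deadweight loss = 1485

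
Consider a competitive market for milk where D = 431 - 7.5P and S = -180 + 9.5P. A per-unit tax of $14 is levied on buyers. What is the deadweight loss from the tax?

Pre-tax equilibrium: P* = 611/17, Q* = 5489/34.
Tax on buyers shifts demand to D = 431 − 7.5(P + 14) = 326 - 7.5P.
326 - 7.5P = -180 + 9.5P gives seller price Ps = 506/17; buyers pay Pb = 506/17 + 14 = 744/17.
New quantity: Q = 431 − 7.5(744/17) = 1747/17.
DWL = ½ × 14 × (5489/34 − 1747/17) = 13965/34.

Deadweight loss = 13965/34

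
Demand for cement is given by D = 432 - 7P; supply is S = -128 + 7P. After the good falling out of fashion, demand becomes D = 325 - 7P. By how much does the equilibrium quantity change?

Original equilibrium: P* = 40, Q* = 152.
New equilibrium: 325 - 7P = -128 + 7P, so 453 = 14P and P' = 453/14; Q' = 325 − 7(453/14) = 98.5.
Change in quantity: 98.5 − 152 = -53.5.

ΔQ = -53.5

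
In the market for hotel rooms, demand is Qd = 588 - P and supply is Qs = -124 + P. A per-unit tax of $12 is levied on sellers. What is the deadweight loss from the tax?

Pre-tax equilibrium: P* = 356, Q* = 232.
Tax on sellers shifts supply to Qs = -124 + 1(P − 12) = -136 + P.
588 - P = -136 + P gives buyer price Pb = 362; sellers receive Ps = 362 − 12 = 350.
New quantity: Q = 588 − 1(362) = 226.
DWL = ½ × 12 × (232 − 226) = 36.

Deadweight loss = 36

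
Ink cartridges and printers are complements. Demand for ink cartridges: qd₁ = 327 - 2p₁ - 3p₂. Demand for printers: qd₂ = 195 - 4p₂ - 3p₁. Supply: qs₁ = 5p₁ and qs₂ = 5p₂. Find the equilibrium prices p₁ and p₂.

Market 1: 327 - 2p₁ - 3p₂ = 5p₁ → 7p₁ + 3p₂ = 327.
Market 2: 9p₂ + 3p₁ = 195.
Eliminating p₂: 9×(1) − 3×(2) gives 54p₁ = 2358, so p₁ = 131/3.
Back-substitute into (2): p₂ = (195 − 3×131/3) / 9 = 64/9.

p₁ = 131/3, p₂ = 64/9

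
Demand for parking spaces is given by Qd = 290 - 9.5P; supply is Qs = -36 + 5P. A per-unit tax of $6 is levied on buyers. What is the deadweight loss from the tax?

Pre-tax equilibrium: P* = 652/29, Q* = 2216/29.
Tax on buyers shifts demand to Qd = 290 − 9.5(P + 6) = 233 - 9.5P.
233 - 9.5P = -36 + 5P gives seller price Ps = 538/29; buyers pay Pb = 538/29 + 6 = 712/29.
New quantity: Q = 290 − 9.5(712/29) = 1646/29.
DWL = ½ × 6 × (2216/29 − 1646/29) = 1710/29.

Deadweight loss = 1710/29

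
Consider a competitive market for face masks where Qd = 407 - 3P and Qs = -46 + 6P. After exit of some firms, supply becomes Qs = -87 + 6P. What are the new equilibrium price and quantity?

P' = 494/9, Q' = 727/3

Original equilibrium: P* = 151/3, Q* = 256.
New equilibrium: 407 - 3P = -87 + 6P, so 494 = 9P and P' = 494/9; Q' = 407 − 3(494/9) = 727/3.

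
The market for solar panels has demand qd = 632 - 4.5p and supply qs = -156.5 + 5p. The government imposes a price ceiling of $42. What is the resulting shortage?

Equilibrium price would be p* = 83, so the ceiling at 42 binds.
At p = 42: qd = 632 − 4.5(42) = 443, qs = -156.5 + 5(42) = 53.5.
Shortage = 443 − 53.5 = 389.5.

Shortage = 389.5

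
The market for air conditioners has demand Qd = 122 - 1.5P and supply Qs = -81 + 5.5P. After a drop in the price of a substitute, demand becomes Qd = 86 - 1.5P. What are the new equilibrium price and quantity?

Original equilibrium: P* = 29, Q* = 78.5.
New equilibrium: 86 - 1.5P = -81 + 5.5P, so 167 = 7P and P' = 167/7; Q' = 86 − 1.5(167/7) = 703/14.

P' = 167/7, Q' = 703/14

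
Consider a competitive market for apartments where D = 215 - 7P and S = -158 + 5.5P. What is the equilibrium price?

P* = 29.84

Set D = S: 215 - 7P = -158 + 5.5P.
373 = 12.5P, so P* = 29.84.
Q* = 215 − 7(29.84) = 6.12.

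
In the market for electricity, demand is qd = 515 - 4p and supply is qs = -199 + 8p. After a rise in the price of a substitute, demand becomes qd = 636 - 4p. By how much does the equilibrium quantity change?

Original equilibrium: p* = 59.5, q* = 277.
New equilibrium: 636 - 4p = -199 + 8p, so 835 = 12p and p' = 835/12; q' = 636 − 4(835/12) = 1073/3.
Change in quantity: 1073/3 − 277 = 242/3.

Δq = 242/3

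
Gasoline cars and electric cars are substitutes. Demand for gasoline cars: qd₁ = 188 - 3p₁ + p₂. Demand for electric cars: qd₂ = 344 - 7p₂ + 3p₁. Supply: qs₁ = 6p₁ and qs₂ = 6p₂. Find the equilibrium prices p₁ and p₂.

Market 1: 188 - 3p₁ + p₂ = 6p₁ → 9p₁ - p₂ = 188.
Market 2: 13p₂ - 3p₁ = 344.
Eliminating p₂: 13×(1) + 1×(2) gives 114p₁ = 2788, so p₁ = 1394/57.
Back-substitute into (2): p₂ = (344 + 3×1394/57) / 13 = 610/19.

p₁ = 1394/57, p₂ = 610/19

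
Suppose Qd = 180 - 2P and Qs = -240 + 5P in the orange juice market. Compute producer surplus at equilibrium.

Producer surplus = 360

Equilibrium: 180 - 2P = -240 + 5P gives P* = 60, Q* = 60.
Supply starts at P = 48 (where Qs = 0).
PS = ½(60 − 48)(60) = 360.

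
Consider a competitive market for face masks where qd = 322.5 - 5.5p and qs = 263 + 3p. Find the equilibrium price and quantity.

Set qd = qs: 322.5 - 5.5p = 263 + 3p.
59.5 = 8.5p, so p* = 7.
q* = 322.5 − 5.5(7) = 284.

p* = 7, q* = 284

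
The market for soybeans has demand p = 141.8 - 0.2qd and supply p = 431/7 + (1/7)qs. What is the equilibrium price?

p* = 95

Set the two price expressions equal: 141.8 - 0.2q = 431/7 + (1/7)q.
2808/35 = (12/35)q, so q* = 234.
p* = 141.8 − (0.2)(234) = 95.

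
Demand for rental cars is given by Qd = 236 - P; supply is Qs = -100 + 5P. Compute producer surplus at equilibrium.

Producer surplus = 3240

Equilibrium: 236 - P = -100 + 5P gives P* = 56, Q* = 180.
Supply starts at P = 20 (where Qs = 0).
PS = ½(56 − 20)(180) = 3240.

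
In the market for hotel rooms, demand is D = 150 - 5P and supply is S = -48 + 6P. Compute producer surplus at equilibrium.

Equilibrium: 150 - 5P = -48 + 6P gives P* = 18, Q* = 60.
Supply starts at P = 8 (where S = 0).
PS = ½(18 − 8)(60) = 300.

Producer surplus = 300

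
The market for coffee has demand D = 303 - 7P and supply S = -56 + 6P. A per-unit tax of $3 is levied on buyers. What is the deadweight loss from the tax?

Deadweight loss = 189/13

Pre-tax equilibrium: P* = 359/13, Q* = 1426/13.
Tax on buyers shifts demand to D = 303 − 7(P + 3) = 282 - 7P.
282 - 7P = -56 + 6P gives seller price Ps = 26; buyers pay Pb = 26 + 3 = 29.
New quantity: Q = 303 − 7(29) = 100.
DWL = ½ × 3 × (1426/13 − 100) = 189/13.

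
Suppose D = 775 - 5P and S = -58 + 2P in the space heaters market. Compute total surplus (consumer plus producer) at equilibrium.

Total surplus = 11340

Equilibrium: 775 - 5P = -58 + 2P gives P* = 119, Q* = 180.
Demand choke price: P = 155; supply starts at P = 29.
CS = ½(155 − 119)(180) = 3240; PS = ½(119 − 29)(180) = 8100.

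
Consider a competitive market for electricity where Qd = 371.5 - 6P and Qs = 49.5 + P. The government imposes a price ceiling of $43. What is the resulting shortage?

Equilibrium price would be P* = 46, so the ceiling at 43 binds.
At P = 43: Qd = 371.5 − 6(43) = 113.5, Qs = 49.5 + 1(43) = 92.5.
Shortage = 113.5 − 92.5 = 21.

Shortage = 21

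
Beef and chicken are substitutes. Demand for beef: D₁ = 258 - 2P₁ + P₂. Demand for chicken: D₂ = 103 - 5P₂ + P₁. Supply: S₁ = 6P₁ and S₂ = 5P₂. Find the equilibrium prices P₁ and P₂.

P₁ = 2683/79, P₂ = 1082/79

Market 1: 258 - 2P₁ + P₂ = 6P₁ → 8P₁ - P₂ = 258.
Market 2: 10P₂ - P₁ = 103.
Eliminating P₂: 10×(1) + 1×(2) gives 79P₁ = 2683, so P₁ = 2683/79.
Back-substitute into (2): P₂ = (103 + 1×2683/79) / 10 = 1082/79.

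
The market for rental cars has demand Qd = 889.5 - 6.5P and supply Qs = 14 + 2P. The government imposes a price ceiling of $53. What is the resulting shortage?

Shortage = 425

Equilibrium price would be P* = 103, so the ceiling at 53 binds.
At P = 53: Qd = 889.5 − 6.5(53) = 545, Qs = 14 + 2(53) = 120.
Shortage = 545 − 120 = 425.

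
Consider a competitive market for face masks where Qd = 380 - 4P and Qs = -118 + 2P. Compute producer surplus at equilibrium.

Producer surplus = 576

Equilibrium: 380 - 4P = -118 + 2P gives P* = 83, Q* = 48.
Supply starts at P = 59 (where Qs = 0).
PS = ½(83 − 59)(48) = 576.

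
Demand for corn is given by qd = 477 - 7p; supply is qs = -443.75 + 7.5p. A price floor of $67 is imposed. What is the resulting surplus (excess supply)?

Equilibrium price would be p* = 63.5, so the floor at 67 binds.
At p = 67: qd = 8, qs = 58.75.
Surplus = 58.75 − 8 = 50.75.

Surplus = 50.75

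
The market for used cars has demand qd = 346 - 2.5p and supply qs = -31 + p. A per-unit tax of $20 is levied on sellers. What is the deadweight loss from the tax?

Deadweight loss = 1000/7

Pre-tax equilibrium: p* = 754/7, q* = 537/7.
Tax on sellers shifts supply to qs = -31 + 1(p − 20) = -51 + p.
346 - 2.5p = -51 + p gives buyer price pb = 794/7; sellers receive ps = 794/7 − 20 = 654/7.
New quantity: q = 346 − 2.5(794/7) = 437/7.
DWL = ½ × 20 × (537/7 − 437/7) = 1000/7.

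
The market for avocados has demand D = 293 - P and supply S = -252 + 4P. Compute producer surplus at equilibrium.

Producer surplus = 4232

Equilibrium: 293 - P = -252 + 4P gives P* = 109, Q* = 184.
Supply starts at P = 63 (where S = 0).
PS = ½(109 − 63)(184) = 4232.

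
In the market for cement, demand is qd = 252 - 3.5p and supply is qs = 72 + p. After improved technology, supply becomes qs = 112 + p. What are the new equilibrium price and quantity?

p' = 280/9, q' = 1288/9

Original equilibrium: p* = 40, q* = 112.
New equilibrium: 252 - 3.5p = 112 + p, so 140 = 4.5p and p' = 280/9; q' = 252 − 3.5(280/9) = 1288/9.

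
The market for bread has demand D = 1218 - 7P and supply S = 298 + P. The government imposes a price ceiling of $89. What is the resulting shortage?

Equilibrium price would be P* = 115, so the ceiling at 89 binds.
At P = 89: D = 1218 − 7(89) = 595, S = 298 + 1(89) = 387.
Shortage = 595 − 387 = 208.

Shortage = 208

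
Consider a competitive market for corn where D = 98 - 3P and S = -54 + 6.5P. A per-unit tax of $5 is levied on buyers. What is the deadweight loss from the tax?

Deadweight loss = 975/38

Pre-tax equilibrium: P* = 16, Q* = 50.
Tax on buyers shifts demand to D = 98 − 3(P + 5) = 83 - 3P.
83 - 3P = -54 + 6.5P gives seller price Ps = 274/19; buyers pay Pb = 274/19 + 5 = 369/19.
New quantity: Q = 98 − 3(369/19) = 755/19.
DWL = ½ × 5 × (50 − 755/19) = 975/38.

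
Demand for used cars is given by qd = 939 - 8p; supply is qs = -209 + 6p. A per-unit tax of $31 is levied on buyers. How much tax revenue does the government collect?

Tax revenue = 38347/7

Pre-tax equilibrium: p* = 82, q* = 283.
Tax on buyers shifts demand to qd = 939 − 8(p + 31) = 691 - 8p.
691 - 8p = -209 + 6p gives seller price ps = 450/7; buyers pay pb = 450/7 + 31 = 667/7.
New quantity: q = 939 − 8(667/7) = 1237/7.
Revenue = 31 × 1237/7 = 38347/7.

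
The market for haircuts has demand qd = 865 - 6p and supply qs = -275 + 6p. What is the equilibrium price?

p* = 95

Set qd = qs: 865 - 6p = -275 + 6p.
1140 = 12p, so p* = 95.
q* = 865 − 6(95) = 295.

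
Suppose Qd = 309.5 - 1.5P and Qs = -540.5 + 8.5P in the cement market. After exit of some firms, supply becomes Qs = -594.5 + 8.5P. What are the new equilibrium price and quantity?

P' = 90.4, Q' = 173.9

Original equilibrium: P* = 85, Q* = 182.
New equilibrium: 309.5 - 1.5P = -594.5 + 8.5P, so 904 = 10P and P' = 90.4; Q' = 309.5 − 1.5(90.4) = 173.9.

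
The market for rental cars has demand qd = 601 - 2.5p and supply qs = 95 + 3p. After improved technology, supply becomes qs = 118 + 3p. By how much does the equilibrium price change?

Original equilibrium: p* = 92, q* = 371.
New equilibrium: 601 - 2.5p = 118 + 3p, so 483 = 5.5p and p' = 966/11; q' = 601 − 2.5(966/11) = 4196/11.
Change in price: 966/11 − 92 = -46/11.

Δp = -46/11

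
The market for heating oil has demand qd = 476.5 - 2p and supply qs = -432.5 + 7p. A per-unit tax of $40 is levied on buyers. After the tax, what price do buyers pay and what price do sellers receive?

Buyers pay 1189/9, sellers receive 829/9

Pre-tax equilibrium: p* = 101, q* = 274.5.
Tax on buyers shifts demand to qd = 476.5 − 2(p + 40) = 396.5 - 2p.
396.5 - 2p = -432.5 + 7p gives seller price ps = 829/9; buyers pay pb = 829/9 + 40 = 1189/9.
New quantity: q = 476.5 − 2(1189/9) = 3821/18.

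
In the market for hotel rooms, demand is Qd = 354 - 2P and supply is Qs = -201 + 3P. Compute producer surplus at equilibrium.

Producer surplus = 2904

Equilibrium: 354 - 2P = -201 + 3P gives P* = 111, Q* = 132.
Supply starts at P = 67 (where Qs = 0).
PS = ½(111 − 67)(132) = 2904.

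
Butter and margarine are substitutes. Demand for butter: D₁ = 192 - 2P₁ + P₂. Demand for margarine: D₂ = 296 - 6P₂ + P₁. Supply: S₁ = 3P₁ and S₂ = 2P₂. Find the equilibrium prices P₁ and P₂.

Market 1: 192 - 2P₁ + P₂ = 3P₁ → 5P₁ - P₂ = 192.
Market 2: 8P₂ - P₁ = 296.
Eliminating P₂: 8×(1) + 1×(2) gives 39P₁ = 1832, so P₁ = 1832/39.
Back-substitute into (2): P₂ = (296 + 1×1832/39) / 8 = 1672/39.

P₁ = 1832/39, P₂ = 1672/39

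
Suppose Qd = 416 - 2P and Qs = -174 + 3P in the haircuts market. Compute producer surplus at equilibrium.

Producer surplus = 5400

Equilibrium: 416 - 2P = -174 + 3P gives P* = 118, Q* = 180.
Supply starts at P = 58 (where Qs = 0).
PS = ½(118 − 58)(180) = 5400.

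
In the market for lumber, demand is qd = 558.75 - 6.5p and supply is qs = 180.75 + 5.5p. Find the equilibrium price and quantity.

Set qd = qs: 558.75 - 6.5p = 180.75 + 5.5p.
378 = 12p, so p* = 31.5.
q* = 558.75 − 6.5(31.5) = 354.

p* = 31.5, q* = 354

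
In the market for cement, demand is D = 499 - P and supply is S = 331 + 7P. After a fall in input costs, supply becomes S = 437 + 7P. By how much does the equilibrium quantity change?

Original equilibrium: P* = 21, Q* = 478.
New equilibrium: 499 - P = 437 + 7P, so 62 = 8P and P' = 7.75; Q' = 499 − 1(7.75) = 491.25.
Change in quantity: 491.25 − 478 = 13.25.

ΔQ = 13.25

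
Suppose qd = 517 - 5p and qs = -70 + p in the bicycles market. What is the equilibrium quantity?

Set qd = qs: 517 - 5p = -70 + p.
587 = 6p, so p* = 587/6.
q* = 517 − 5(587/6) = 167/6.

q* = 167/6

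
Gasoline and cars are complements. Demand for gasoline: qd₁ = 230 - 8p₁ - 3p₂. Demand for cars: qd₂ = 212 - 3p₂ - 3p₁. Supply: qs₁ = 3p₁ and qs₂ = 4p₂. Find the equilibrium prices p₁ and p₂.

p₁ = 487/34, p₂ = 821/34

Market 1: 230 - 8p₁ - 3p₂ = 3p₁ → 11p₁ + 3p₂ = 230.
Market 2: 7p₂ + 3p₁ = 212.
Eliminating p₂: 7×(1) − 3×(2) gives 68p₁ = 974, so p₁ = 487/34.
Back-substitute into (2): p₂ = (212 − 3×487/34) / 7 = 821/34.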